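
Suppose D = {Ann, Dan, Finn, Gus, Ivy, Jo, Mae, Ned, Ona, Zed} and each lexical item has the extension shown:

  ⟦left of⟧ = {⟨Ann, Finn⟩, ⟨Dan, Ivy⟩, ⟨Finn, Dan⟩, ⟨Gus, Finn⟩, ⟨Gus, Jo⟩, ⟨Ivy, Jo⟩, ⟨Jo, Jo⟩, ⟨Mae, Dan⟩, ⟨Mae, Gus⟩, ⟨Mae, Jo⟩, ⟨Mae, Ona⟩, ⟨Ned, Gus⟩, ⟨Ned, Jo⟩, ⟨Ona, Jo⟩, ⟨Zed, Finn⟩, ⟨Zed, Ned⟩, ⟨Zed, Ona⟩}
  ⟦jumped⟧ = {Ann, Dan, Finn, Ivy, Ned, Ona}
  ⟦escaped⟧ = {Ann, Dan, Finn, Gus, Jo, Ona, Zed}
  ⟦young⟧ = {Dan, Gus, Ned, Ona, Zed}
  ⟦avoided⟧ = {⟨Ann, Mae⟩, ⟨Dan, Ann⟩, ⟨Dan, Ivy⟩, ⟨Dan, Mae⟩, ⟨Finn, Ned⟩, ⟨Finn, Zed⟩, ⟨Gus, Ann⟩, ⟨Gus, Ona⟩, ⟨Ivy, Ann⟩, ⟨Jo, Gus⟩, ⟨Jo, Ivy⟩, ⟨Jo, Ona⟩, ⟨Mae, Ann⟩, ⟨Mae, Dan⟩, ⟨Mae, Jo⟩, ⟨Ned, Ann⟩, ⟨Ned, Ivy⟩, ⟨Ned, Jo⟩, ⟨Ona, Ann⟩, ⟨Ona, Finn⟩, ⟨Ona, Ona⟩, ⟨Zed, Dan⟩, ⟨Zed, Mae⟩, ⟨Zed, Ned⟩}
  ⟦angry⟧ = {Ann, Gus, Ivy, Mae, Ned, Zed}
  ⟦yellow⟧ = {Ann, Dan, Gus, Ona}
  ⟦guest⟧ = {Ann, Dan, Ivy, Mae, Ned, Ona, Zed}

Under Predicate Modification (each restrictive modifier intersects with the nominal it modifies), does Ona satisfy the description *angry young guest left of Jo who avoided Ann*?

⟦left of Jo⟧ = {x : ⟨x, Jo⟩ ∈ ⟦left of⟧} = {Gus, Ivy, Jo, Mae, Ned, Ona}
⟦who avoided Ann⟧ = {x : ⟨x, Ann⟩ ∈ ⟦avoided⟧} = {Dan, Gus, Ivy, Mae, Ned, Ona}
⟦guest⟧ = {Ann, Dan, Ivy, Mae, Ned, Ona, Zed}
… ∩ ⟦left of Jo⟧ = {Ann, Dan, Ivy, Mae, Ned, Ona, Zed} ∩ {Gus, Ivy, Jo, Mae, Ned, Ona} = {Ivy, Mae, Ned, Ona}
… ∩ ⟦who avoided Ann⟧ = {Ivy, Mae, Ned, Ona} ∩ {Dan, Gus, Ivy, Mae, Ned, Ona} = {Ivy, Mae, Ned, Ona}
… ∩ ⟦angry⟧ = {Ivy, Mae, Ned, Ona} ∩ {Ann, Gus, Ivy, Mae, Ned, Zed} = {Ivy, Mae, Ned}
… ∩ ⟦young⟧ = {Ivy, Mae, Ned} ∩ {Dan, Gus, Ned, Ona, Zed} = {Ned}
⟦angry young guest left of Jo who avoided Ann⟧ = {Ned}; Ona ∉ this set.

no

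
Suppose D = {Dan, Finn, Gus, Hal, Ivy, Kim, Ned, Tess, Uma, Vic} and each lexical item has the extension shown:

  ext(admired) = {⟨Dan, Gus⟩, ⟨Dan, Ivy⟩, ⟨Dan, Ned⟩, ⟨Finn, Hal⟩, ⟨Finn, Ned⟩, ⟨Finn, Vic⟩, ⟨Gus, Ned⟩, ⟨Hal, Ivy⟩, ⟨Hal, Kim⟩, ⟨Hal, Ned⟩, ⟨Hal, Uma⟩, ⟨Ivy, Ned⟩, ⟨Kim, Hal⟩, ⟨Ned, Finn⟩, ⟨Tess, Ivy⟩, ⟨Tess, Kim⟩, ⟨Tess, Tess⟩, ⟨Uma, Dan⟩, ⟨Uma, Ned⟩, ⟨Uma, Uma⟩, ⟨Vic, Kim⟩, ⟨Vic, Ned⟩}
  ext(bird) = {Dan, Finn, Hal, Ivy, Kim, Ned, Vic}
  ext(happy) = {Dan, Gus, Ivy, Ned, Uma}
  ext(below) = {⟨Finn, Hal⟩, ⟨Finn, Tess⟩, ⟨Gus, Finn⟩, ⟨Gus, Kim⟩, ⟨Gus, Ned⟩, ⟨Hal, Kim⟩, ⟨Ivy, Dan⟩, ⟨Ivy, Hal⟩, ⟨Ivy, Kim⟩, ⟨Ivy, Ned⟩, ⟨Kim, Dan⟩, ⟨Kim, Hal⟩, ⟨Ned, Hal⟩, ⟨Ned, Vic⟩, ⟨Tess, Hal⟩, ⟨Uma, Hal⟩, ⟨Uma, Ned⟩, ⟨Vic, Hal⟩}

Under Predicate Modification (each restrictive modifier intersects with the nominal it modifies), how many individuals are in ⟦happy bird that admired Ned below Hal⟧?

1

⟦that admired Ned⟧ = {x : ⟨x, Ned⟩ ∈ ⟦admired⟧} = {Dan, Finn, Gus, Hal, Ivy, Uma, Vic}
⟦below Hal⟧ = {x : ⟨x, Hal⟩ ∈ ⟦below⟧} = {Finn, Ivy, Kim, Ned, Tess, Uma, Vic}
⟦bird⟧ = {Dan, Finn, Hal, Ivy, Kim, Ned, Vic}
… ∩ ⟦that admired Ned⟧ = {Dan, Finn, Hal, Ivy, Kim, Ned, Vic} ∩ {Dan, Finn, Gus, Hal, Ivy, Uma, Vic} = {Dan, Finn, Hal, Ivy, Vic}
… ∩ ⟦below Hal⟧ = {Dan, Finn, Hal, Ivy, Vic} ∩ {Finn, Ivy, Kim, Ned, Tess, Uma, Vic} = {Finn, Ivy, Vic}
… ∩ ⟦happy⟧ = {Finn, Ivy, Vic} ∩ {Dan, Gus, Ivy, Ned, Uma} = {Ivy}
⟦happy bird that admired Ned below Hal⟧ = {Ivy}, so the cardinality is 1.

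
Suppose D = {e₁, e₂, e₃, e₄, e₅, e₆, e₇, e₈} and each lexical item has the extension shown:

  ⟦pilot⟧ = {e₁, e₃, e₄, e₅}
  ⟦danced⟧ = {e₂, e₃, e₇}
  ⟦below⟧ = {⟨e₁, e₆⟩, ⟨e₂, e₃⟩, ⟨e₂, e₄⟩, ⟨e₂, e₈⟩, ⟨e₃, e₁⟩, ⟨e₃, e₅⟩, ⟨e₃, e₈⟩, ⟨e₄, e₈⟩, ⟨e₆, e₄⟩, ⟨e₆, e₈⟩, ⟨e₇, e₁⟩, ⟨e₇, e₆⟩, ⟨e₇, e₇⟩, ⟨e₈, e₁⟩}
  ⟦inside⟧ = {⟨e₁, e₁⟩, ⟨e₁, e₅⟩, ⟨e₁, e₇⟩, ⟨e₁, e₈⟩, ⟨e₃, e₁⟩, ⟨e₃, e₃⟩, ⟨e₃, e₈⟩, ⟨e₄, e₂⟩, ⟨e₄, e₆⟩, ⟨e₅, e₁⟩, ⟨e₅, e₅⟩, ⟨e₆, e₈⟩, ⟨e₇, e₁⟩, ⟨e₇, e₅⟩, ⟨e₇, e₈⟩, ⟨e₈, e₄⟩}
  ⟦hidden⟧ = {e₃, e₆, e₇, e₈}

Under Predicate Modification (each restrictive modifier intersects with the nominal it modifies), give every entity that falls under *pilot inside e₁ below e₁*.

{e₃}

⟦inside e₁⟧ = {x : ⟨x, e₁⟩ ∈ ⟦inside⟧} = {e₁, e₃, e₅, e₇}
⟦below e₁⟧ = {x : ⟨x, e₁⟩ ∈ ⟦below⟧} = {e₃, e₇, e₈}
⟦pilot⟧ = {e₁, e₃, e₄, e₅}
… ∩ ⟦inside e₁⟧ = {e₁, e₃, e₄, e₅} ∩ {e₁, e₃, e₅, e₇} = {e₁, e₃, e₅}
… ∩ ⟦below e₁⟧ = {e₁, e₃, e₅} ∩ {e₃, e₇, e₈} = {e₃}
So ⟦pilot inside e₁ below e₁⟧ = {e₃}.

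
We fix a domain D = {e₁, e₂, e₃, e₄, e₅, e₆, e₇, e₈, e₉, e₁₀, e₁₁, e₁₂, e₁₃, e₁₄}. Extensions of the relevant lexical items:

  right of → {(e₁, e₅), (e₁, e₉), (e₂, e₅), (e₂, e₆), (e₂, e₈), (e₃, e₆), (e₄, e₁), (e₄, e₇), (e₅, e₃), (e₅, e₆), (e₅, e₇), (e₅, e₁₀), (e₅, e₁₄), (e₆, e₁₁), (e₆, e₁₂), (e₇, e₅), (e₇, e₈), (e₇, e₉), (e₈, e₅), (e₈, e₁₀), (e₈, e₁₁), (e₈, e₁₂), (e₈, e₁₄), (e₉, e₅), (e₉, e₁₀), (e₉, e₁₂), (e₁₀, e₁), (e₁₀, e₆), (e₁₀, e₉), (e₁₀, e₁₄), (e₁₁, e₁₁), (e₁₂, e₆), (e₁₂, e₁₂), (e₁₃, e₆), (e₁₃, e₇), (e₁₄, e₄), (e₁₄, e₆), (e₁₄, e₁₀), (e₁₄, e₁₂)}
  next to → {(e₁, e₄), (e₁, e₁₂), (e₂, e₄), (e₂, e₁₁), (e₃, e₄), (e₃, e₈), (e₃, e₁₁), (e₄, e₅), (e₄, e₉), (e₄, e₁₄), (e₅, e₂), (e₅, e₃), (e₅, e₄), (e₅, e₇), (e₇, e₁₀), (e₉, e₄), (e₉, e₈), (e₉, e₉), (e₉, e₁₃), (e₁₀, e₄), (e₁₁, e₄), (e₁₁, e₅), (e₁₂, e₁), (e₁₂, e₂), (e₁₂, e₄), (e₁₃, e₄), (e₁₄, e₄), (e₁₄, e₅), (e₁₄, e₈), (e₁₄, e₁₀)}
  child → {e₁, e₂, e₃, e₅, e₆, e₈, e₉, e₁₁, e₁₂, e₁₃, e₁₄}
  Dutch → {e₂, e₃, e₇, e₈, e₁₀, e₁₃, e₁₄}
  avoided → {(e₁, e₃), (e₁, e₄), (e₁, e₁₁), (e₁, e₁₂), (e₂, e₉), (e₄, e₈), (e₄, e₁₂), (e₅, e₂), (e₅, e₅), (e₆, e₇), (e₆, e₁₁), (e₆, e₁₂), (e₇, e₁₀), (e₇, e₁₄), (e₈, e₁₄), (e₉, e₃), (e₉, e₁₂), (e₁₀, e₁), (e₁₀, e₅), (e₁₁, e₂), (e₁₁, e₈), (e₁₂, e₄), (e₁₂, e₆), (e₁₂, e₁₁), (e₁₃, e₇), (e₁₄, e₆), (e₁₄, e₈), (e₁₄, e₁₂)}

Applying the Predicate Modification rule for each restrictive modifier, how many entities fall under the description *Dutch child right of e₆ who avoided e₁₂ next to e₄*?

⟦right of e₆⟧ = {x : ⟨x, e₆⟩ ∈ ⟦right of⟧} = {e₂, e₃, e₅, e₁₀, e₁₂, e₁₃, e₁₄}
⟦who avoided e₁₂⟧ = {x : ⟨x, e₁₂⟩ ∈ ⟦avoided⟧} = {e₁, e₄, e₆, e₉, e₁₄}
⟦next to e₄⟧ = {x : ⟨x, e₄⟩ ∈ ⟦next to⟧} = {e₁, e₂, e₃, e₅, e₉, e₁₀, e₁₁, e₁₂, e₁₃, e₁₄}
⟦child⟧ = {e₁, e₂, e₃, e₅, e₆, e₈, e₉, e₁₁, e₁₂, e₁₃, e₁₄}
… ∩ ⟦right of e₆⟧ = {e₁, e₂, e₃, e₅, e₆, e₈, e₉, e₁₁, e₁₂, e₁₃, e₁₄} ∩ {e₂, e₃, e₅, e₁₀, e₁₂, e₁₃, e₁₄} = {e₂, e₃, e₅, e₁₂, e₁₃, e₁₄}
… ∩ ⟦who avoided e₁₂⟧ = {e₂, e₃, e₅, e₁₂, e₁₃, e₁₄} ∩ {e₁, e₄, e₆, e₉, e₁₄} = {e₁₄}
… ∩ ⟦next to e₄⟧ = {e₁₄} ∩ {e₁, e₂, e₃, e₅, e₉, e₁₀, e₁₁, e₁₂, e₁₃, e₁₄} = {e₁₄}
… ∩ ⟦Dutch⟧ = {e₁₄} ∩ {e₂, e₃, e₇, e₈, e₁₀, e₁₃, e₁₄} = {e₁₄}
⟦Dutch child right of e₆ who avoided e₁₂ next to e₄⟧ = {e₁₄}, so the cardinality is 1.

1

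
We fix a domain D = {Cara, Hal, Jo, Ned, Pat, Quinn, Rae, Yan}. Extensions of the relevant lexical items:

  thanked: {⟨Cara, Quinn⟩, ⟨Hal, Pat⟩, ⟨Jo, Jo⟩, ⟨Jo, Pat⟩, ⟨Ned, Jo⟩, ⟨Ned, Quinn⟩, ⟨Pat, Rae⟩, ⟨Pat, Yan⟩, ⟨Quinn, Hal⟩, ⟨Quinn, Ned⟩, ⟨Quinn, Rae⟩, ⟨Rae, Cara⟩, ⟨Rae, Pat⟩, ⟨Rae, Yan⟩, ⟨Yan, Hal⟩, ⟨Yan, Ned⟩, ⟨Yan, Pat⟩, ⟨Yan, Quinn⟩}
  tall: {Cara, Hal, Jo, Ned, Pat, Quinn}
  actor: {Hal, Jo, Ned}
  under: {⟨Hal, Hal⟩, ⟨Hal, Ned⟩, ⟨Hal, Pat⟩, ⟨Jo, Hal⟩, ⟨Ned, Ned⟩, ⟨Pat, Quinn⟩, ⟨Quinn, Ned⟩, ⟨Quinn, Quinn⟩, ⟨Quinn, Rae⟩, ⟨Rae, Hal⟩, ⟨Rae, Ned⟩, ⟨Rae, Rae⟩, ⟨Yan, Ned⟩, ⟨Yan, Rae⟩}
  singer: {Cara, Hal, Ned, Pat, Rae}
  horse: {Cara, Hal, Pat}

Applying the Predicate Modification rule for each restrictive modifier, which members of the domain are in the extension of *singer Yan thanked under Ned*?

{Hal, Ned}

⟦Yan thanked⟧ = {x : ⟨Yan, x⟩ ∈ ⟦thanked⟧} = {Hal, Ned, Pat, Quinn}
⟦under Ned⟧ = {x : ⟨x, Ned⟩ ∈ ⟦under⟧} = {Hal, Ned, Quinn, Rae, Yan}
⟦singer⟧ = {Cara, Hal, Ned, Pat, Rae}
… ∩ ⟦Yan thanked⟧ = {Cara, Hal, Ned, Pat, Rae} ∩ {Hal, Ned, Pat, Quinn} = {Hal, Ned, Pat}
… ∩ ⟦under Ned⟧ = {Hal, Ned, Pat} ∩ {Hal, Ned, Quinn, Rae, Yan} = {Hal, Ned}
So ⟦singer Yan thanked under Ned⟧ = {Hal, Ned}.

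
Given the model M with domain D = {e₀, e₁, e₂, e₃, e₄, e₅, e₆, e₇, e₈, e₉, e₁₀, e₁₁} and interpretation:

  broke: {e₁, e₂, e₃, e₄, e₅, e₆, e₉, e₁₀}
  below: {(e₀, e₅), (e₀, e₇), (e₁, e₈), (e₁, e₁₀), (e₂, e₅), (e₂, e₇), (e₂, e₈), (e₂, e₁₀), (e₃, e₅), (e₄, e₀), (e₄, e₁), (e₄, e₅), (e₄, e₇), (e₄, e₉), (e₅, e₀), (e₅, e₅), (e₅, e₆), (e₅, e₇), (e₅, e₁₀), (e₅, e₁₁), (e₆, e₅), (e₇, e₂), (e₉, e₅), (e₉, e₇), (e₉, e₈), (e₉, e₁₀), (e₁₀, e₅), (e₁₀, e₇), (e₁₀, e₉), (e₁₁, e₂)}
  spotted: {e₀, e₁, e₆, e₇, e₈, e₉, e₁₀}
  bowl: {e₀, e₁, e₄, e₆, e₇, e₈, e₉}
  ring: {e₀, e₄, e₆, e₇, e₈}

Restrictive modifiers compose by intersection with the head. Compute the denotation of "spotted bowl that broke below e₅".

⟦that broke⟧ = ⟦broke⟧ = {e₁, e₂, e₃, e₄, e₅, e₆, e₉, e₁₀}
⟦below e₅⟧ = {x : ⟨x, e₅⟩ ∈ ⟦below⟧} = {e₀, e₂, e₃, e₄, e₅, e₆, e₉, e₁₀}
⟦bowl⟧ = {e₀, e₁, e₄, e₆, e₇, e₈, e₉}
… ∩ ⟦that broke⟧ = {e₀, e₁, e₄, e₆, e₇, e₈, e₉} ∩ {e₁, e₂, e₃, e₄, e₅, e₆, e₉, e₁₀} = {e₁, e₄, e₆, e₉}
… ∩ ⟦below e₅⟧ = {e₁, e₄, e₆, e₉} ∩ {e₀, e₂, e₃, e₄, e₅, e₆, e₉, e₁₀} = {e₄, e₆, e₉}
… ∩ ⟦spotted⟧ = {e₄, e₆, e₉} ∩ {e₀, e₁, e₆, e₇, e₈, e₉, e₁₀} = {e₆, e₉}
So ⟦spotted bowl that broke below e₅⟧ = {e₆, e₉}.

{e₆, e₉}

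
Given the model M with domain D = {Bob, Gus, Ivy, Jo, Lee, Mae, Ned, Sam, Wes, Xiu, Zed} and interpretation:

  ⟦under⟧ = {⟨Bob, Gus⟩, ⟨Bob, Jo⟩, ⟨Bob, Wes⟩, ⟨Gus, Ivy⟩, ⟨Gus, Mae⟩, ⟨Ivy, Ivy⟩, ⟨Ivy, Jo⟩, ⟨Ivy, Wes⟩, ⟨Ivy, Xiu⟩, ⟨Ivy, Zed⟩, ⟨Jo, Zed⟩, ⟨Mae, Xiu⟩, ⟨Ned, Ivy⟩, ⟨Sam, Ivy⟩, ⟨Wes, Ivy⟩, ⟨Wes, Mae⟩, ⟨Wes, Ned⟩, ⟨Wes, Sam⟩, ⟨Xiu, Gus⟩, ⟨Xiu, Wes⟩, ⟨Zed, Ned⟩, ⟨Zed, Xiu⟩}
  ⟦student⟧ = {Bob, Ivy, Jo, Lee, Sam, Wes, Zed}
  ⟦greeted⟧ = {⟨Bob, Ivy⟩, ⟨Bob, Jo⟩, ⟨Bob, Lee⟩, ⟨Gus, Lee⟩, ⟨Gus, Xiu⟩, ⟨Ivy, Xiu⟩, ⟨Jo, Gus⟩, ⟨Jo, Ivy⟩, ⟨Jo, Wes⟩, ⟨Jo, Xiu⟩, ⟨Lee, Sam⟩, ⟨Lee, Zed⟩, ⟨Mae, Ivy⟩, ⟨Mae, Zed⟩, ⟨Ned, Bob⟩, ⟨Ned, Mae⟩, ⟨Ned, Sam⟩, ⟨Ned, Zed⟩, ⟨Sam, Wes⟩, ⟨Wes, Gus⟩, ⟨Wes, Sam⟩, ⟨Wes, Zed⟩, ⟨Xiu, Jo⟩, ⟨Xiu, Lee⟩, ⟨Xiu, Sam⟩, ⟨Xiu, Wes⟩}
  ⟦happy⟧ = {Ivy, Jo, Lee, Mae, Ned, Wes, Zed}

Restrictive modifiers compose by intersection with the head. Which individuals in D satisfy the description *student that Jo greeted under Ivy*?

⟦that Jo greeted⟧ = {x : ⟨Jo, x⟩ ∈ ⟦greeted⟧} = {Gus, Ivy, Wes, Xiu}
⟦under Ivy⟧ = {x : ⟨x, Ivy⟩ ∈ ⟦under⟧} = {Gus, Ivy, Ned, Sam, Wes}
⟦student⟧ = {Bob, Ivy, Jo, Lee, Sam, Wes, Zed}
… ∩ ⟦that Jo greeted⟧ = {Bob, Ivy, Jo, Lee, Sam, Wes, Zed} ∩ {Gus, Ivy, Wes, Xiu} = {Ivy, Wes}
… ∩ ⟦under Ivy⟧ = {Ivy, Wes} ∩ {Gus, Ivy, Ned, Sam, Wes} = {Ivy, Wes}
So ⟦student that Jo greeted under Ivy⟧ = {Ivy, Wes}.

{Ivy, Wes}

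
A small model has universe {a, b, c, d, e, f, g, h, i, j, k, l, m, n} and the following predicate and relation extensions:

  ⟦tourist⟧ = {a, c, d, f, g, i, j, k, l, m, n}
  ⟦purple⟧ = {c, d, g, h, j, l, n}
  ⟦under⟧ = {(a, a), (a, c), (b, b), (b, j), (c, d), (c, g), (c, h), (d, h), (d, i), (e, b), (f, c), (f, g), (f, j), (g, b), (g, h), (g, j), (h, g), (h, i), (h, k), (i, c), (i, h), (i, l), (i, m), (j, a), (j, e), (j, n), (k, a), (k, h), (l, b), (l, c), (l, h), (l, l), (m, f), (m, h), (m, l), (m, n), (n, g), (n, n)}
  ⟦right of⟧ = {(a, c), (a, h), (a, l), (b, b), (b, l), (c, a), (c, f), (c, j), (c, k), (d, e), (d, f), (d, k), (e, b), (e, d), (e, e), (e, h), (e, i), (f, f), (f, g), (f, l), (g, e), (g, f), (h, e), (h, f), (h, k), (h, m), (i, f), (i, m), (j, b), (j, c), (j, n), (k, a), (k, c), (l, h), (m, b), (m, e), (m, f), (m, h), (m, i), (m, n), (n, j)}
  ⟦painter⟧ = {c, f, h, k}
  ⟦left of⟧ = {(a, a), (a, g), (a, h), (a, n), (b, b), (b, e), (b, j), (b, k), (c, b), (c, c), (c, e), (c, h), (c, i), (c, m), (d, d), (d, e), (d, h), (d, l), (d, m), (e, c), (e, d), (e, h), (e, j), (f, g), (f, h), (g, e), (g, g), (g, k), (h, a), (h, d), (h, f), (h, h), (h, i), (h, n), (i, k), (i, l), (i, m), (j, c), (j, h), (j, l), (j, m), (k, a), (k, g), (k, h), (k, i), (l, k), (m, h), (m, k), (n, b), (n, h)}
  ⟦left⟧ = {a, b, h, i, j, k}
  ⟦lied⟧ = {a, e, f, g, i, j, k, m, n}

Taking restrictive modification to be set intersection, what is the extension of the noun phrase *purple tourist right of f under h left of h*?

{c, d}

⟦right of f⟧ = {x : ⟨x, f⟩ ∈ ⟦right of⟧} = {c, d, f, g, h, i, m}
⟦under h⟧ = {x : ⟨x, h⟩ ∈ ⟦under⟧} = {c, d, g, i, k, l, m}
⟦left of h⟧ = {x : ⟨x, h⟩ ∈ ⟦left of⟧} = {a, c, d, e, f, h, j, k, m, n}
⟦tourist⟧ = {a, c, d, f, g, i, j, k, l, m, n}
… ∩ ⟦right of f⟧ = {a, c, d, f, g, i, j, k, l, m, n} ∩ {c, d, f, g, h, i, m} = {c, d, f, g, i, m}
… ∩ ⟦under h⟧ = {c, d, f, g, i, m} ∩ {c, d, g, i, k, l, m} = {c, d, g, i, m}
… ∩ ⟦left of h⟧ = {c, d, g, i, m} ∩ {a, c, d, e, f, h, j, k, m, n} = {c, d, m}
… ∩ ⟦purple⟧ = {c, d, m} ∩ {c, d, g, h, j, l, n} = {c, d}
So ⟦purple tourist right of f under h left of h⟧ = {c, d}.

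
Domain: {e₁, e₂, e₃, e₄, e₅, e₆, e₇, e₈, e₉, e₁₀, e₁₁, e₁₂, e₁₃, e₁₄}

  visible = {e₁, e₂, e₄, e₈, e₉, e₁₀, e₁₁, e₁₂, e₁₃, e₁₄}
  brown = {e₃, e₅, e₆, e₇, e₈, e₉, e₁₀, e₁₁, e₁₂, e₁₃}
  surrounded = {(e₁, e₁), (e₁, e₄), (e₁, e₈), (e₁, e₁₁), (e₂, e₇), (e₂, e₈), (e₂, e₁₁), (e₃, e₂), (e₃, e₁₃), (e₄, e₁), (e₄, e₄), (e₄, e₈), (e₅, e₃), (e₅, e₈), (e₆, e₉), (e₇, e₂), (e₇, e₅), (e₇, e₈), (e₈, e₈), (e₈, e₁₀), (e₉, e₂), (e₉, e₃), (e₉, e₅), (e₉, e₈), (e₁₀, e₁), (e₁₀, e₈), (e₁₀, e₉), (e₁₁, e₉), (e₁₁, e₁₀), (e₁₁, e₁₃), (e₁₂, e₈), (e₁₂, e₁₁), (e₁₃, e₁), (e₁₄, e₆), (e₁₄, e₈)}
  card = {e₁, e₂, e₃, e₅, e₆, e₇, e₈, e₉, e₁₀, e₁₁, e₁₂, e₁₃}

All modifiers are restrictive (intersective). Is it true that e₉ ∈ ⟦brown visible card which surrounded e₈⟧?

⟦which surrounded e₈⟧ = {x : ⟨x, e₈⟩ ∈ ⟦surrounded⟧} = {e₁, e₂, e₄, e₅, e₇, e₈, e₉, e₁₀, e₁₂, e₁₄}
⟦card⟧ = {e₁, e₂, e₃, e₅, e₆, e₇, e₈, e₉, e₁₀, e₁₁, e₁₂, e₁₃}
… ∩ ⟦which surrounded e₈⟧ = {e₁, e₂, e₃, e₅, e₆, e₇, e₈, e₉, e₁₀, e₁₁, e₁₂, e₁₃} ∩ {e₁, e₂, e₄, e₅, e₇, e₈, e₉, e₁₀, e₁₂, e₁₄} = {e₁, e₂, e₅, e₇, e₈, e₉, e₁₀, e₁₂}
… ∩ ⟦brown⟧ = {e₁, e₂, e₅, e₇, e₈, e₉, e₁₀, e₁₂} ∩ {e₃, e₅, e₆, e₇, e₈, e₉, e₁₀, e₁₁, e₁₂, e₁₃} = {e₅, e₇, e₈, e₉, e₁₀, e₁₂}
… ∩ ⟦visible⟧ = {e₅, e₇, e₈, e₉, e₁₀, e₁₂} ∩ {e₁, e₂, e₄, e₈, e₉, e₁₀, e₁₁, e₁₂, e₁₃, e₁₄} = {e₈, e₉, e₁₀, e₁₂}
⟦brown visible card which surrounded e₈⟧ = {e₈, e₉, e₁₀, e₁₂}; e₉ ∈ this set.

yes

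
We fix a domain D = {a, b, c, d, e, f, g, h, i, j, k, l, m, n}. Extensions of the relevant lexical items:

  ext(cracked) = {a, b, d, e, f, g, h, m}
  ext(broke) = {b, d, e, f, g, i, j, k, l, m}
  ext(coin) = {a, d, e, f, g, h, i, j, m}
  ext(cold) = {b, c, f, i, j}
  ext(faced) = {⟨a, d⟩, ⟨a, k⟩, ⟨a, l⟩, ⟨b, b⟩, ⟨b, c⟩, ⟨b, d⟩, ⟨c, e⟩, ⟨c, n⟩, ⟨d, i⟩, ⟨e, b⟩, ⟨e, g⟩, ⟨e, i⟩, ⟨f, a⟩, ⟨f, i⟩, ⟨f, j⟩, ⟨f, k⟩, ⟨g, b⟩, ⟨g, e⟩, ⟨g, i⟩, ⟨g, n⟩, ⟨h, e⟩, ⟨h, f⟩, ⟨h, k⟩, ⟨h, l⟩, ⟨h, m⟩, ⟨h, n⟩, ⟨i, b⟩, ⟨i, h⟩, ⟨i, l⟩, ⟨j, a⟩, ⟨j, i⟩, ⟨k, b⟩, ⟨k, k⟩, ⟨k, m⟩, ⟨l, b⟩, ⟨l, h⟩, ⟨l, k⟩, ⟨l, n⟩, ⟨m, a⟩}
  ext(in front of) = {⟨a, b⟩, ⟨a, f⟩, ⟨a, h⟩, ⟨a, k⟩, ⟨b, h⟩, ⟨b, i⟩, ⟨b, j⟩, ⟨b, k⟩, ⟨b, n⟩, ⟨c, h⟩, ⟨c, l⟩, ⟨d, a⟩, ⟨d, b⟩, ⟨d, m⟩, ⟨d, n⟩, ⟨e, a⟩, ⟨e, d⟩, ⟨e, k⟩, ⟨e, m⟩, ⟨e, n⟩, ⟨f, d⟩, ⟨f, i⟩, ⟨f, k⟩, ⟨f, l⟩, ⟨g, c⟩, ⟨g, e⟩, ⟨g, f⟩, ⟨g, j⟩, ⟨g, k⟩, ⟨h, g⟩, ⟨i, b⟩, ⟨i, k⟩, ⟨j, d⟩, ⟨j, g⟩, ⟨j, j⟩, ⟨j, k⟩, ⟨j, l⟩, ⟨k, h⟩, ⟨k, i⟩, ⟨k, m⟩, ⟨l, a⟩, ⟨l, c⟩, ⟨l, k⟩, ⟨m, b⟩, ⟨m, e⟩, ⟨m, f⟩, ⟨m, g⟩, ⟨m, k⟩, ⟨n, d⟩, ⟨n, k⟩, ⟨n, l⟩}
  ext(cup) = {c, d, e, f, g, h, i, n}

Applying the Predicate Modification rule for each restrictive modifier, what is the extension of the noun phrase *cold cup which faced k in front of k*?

⟦which faced k⟧ = {x : ⟨x, k⟩ ∈ ⟦faced⟧} = {a, f, h, k, l}
⟦in front of k⟧ = {x : ⟨x, k⟩ ∈ ⟦in front of⟧} = {a, b, e, f, g, i, j, l, m, n}
⟦cup⟧ = {c, d, e, f, g, h, i, n}
… ∩ ⟦which faced k⟧ = {c, d, e, f, g, h, i, n} ∩ {a, f, h, k, l} = {f, h}
… ∩ ⟦in front of k⟧ = {f, h} ∩ {a, b, e, f, g, i, j, l, m, n} = {f}
… ∩ ⟦cold⟧ = {f} ∩ {b, c, f, i, j} = {f}
So ⟦cold cup which faced k in front of k⟧ = {f}.

{f}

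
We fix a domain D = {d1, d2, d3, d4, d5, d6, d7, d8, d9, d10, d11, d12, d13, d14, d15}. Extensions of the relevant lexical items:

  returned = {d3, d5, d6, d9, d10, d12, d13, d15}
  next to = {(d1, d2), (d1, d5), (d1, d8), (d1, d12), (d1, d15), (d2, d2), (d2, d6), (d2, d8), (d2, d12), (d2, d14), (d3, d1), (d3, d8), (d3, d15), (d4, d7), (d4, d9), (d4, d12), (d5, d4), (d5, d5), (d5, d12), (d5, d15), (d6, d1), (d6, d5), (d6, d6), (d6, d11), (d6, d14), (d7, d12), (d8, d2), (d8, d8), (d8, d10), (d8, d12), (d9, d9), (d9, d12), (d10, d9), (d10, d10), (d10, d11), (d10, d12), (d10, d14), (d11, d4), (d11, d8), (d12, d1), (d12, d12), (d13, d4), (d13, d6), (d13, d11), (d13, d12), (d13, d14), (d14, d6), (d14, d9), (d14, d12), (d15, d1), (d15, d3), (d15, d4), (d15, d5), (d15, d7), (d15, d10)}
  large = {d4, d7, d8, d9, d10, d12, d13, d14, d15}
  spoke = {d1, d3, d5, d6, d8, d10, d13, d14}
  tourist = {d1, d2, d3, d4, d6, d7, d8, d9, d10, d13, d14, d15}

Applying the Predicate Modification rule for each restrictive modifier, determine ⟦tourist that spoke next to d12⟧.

⟦that spoke⟧ = ⟦spoke⟧ = {d1, d3, d5, d6, d8, d10, d13, d14}
⟦next to d12⟧ = {x : ⟨x, d12⟩ ∈ ⟦next to⟧} = {d1, d2, d4, d5, d7, d8, d9, d10, d12, d13, d14}
⟦tourist⟧ = {d1, d2, d3, d4, d6, d7, d8, d9, d10, d13, d14, d15}
… ∩ ⟦that spoke⟧ = {d1, d2, d3, d4, d6, d7, d8, d9, d10, d13, d14, d15} ∩ {d1, d3, d5, d6, d8, d10, d13, d14} = {d1, d3, d6, d8, d10, d13, d14}
… ∩ ⟦next to d12⟧ = {d1, d3, d6, d8, d10, d13, d14} ∩ {d1, d2, d4, d5, d7, d8, d9, d10, d12, d13, d14} = {d1, d8, d10, d13, d14}
So ⟦tourist that spoke next to d12⟧ = {d1, d8, d10, d13, d14}.

{d1, d8, d10, d13, d14}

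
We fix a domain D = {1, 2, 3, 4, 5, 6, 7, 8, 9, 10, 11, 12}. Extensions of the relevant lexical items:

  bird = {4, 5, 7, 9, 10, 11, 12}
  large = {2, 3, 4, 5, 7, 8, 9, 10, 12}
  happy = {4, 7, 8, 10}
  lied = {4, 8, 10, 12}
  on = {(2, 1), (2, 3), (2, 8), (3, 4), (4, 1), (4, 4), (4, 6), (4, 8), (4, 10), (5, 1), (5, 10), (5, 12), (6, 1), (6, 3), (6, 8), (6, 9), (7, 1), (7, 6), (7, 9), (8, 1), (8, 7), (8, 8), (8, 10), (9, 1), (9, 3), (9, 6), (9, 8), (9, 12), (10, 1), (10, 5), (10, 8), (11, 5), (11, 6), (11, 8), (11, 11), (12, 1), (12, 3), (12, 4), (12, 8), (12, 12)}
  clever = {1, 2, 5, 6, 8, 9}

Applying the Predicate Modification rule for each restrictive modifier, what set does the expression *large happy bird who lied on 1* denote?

⟦who lied⟧ = ⟦lied⟧ = {4, 8, 10, 12}
⟦on 1⟧ = {x : ⟨x, 1⟩ ∈ ⟦on⟧} = {2, 4, 5, 6, 7, 8, 9, 10, 12}
⟦bird⟧ = {4, 5, 7, 9, 10, 11, 12}
… ∩ ⟦who lied⟧ = {4, 5, 7, 9, 10, 11, 12} ∩ {4, 8, 10, 12} = {4, 10, 12}
… ∩ ⟦on 1⟧ = {4, 10, 12} ∩ {2, 4, 5, 6, 7, 8, 9, 10, 12} = {4, 10, 12}
… ∩ ⟦large⟧ = {4, 10, 12} ∩ {2, 3, 4, 5, 7, 8, 9, 10, 12} = {4, 10, 12}
… ∩ ⟦happy⟧ = {4, 10, 12} ∩ {4, 7, 8, 10} = {4, 10}
So ⟦large happy bird who lied on 1⟧ = {4, 10}.

{4, 10}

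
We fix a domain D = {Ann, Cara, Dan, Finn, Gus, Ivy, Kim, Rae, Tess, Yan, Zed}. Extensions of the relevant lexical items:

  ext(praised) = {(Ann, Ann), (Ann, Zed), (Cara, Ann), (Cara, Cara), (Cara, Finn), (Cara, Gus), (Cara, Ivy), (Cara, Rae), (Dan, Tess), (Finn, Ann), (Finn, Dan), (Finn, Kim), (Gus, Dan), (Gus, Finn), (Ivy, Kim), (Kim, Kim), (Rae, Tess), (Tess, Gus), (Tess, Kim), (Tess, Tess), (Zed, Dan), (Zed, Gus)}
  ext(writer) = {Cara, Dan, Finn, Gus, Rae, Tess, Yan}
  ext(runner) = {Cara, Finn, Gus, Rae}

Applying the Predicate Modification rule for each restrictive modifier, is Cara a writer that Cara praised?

yes

⟦that Cara praised⟧ = {x : ⟨Cara, x⟩ ∈ ⟦praised⟧} = {Ann, Cara, Finn, Gus, Ivy, Rae}
⟦writer⟧ = {Cara, Dan, Finn, Gus, Rae, Tess, Yan}
… ∩ ⟦that Cara praised⟧ = {Cara, Dan, Finn, Gus, Rae, Tess, Yan} ∩ {Ann, Cara, Finn, Gus, Ivy, Rae} = {Cara, Finn, Gus, Rae}
⟦writer that Cara praised⟧ = {Cara, Finn, Gus, Rae}; Cara ∈ this set.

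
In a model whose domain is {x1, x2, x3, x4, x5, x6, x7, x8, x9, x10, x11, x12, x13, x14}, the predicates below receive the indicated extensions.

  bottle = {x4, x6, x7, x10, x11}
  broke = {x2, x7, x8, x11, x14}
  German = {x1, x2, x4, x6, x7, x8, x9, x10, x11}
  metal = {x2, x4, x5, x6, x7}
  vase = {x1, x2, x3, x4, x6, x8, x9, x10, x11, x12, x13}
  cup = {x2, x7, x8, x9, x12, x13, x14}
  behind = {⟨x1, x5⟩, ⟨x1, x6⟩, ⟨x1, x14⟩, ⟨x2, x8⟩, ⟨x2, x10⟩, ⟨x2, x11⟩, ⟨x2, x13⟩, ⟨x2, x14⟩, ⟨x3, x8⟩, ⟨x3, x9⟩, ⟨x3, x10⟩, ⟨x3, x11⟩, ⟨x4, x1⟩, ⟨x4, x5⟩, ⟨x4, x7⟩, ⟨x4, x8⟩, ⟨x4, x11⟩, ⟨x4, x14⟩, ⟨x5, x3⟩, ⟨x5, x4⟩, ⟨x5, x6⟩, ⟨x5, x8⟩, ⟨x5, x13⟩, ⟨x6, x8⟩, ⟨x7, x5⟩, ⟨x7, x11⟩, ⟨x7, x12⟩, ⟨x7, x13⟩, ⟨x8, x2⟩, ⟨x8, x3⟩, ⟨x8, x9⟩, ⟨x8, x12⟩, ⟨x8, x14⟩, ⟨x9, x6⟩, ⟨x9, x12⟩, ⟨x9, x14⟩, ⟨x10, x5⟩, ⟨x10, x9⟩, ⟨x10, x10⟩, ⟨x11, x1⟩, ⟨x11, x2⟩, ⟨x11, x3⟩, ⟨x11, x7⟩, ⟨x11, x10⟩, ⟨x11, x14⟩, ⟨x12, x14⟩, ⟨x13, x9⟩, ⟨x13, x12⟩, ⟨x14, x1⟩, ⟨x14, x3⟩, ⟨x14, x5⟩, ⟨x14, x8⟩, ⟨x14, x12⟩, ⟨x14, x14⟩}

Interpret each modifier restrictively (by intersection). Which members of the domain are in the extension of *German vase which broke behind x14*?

{x2, x8, x11}

⟦which broke⟧ = ⟦broke⟧ = {x2, x7, x8, x11, x14}
⟦behind x14⟧ = {x : ⟨x, x14⟩ ∈ ⟦behind⟧} = {x1, x2, x4, x8, x9, x11, x12, x14}
⟦vase⟧ = {x1, x2, x3, x4, x6, x8, x9, x10, x11, x12, x13}
… ∩ ⟦which broke⟧ = {x1, x2, x3, x4, x6, x8, x9, x10, x11, x12, x13} ∩ {x2, x7, x8, x11, x14} = {x2, x8, x11}
… ∩ ⟦behind x14⟧ = {x2, x8, x11} ∩ {x1, x2, x4, x8, x9, x11, x12, x14} = {x2, x8, x11}
… ∩ ⟦German⟧ = {x2, x8, x11} ∩ {x1, x2, x4, x6, x7, x8, x9, x10, x11} = {x2, x8, x11}
So ⟦German vase which broke behind x14⟧ = {x2, x8, x11}.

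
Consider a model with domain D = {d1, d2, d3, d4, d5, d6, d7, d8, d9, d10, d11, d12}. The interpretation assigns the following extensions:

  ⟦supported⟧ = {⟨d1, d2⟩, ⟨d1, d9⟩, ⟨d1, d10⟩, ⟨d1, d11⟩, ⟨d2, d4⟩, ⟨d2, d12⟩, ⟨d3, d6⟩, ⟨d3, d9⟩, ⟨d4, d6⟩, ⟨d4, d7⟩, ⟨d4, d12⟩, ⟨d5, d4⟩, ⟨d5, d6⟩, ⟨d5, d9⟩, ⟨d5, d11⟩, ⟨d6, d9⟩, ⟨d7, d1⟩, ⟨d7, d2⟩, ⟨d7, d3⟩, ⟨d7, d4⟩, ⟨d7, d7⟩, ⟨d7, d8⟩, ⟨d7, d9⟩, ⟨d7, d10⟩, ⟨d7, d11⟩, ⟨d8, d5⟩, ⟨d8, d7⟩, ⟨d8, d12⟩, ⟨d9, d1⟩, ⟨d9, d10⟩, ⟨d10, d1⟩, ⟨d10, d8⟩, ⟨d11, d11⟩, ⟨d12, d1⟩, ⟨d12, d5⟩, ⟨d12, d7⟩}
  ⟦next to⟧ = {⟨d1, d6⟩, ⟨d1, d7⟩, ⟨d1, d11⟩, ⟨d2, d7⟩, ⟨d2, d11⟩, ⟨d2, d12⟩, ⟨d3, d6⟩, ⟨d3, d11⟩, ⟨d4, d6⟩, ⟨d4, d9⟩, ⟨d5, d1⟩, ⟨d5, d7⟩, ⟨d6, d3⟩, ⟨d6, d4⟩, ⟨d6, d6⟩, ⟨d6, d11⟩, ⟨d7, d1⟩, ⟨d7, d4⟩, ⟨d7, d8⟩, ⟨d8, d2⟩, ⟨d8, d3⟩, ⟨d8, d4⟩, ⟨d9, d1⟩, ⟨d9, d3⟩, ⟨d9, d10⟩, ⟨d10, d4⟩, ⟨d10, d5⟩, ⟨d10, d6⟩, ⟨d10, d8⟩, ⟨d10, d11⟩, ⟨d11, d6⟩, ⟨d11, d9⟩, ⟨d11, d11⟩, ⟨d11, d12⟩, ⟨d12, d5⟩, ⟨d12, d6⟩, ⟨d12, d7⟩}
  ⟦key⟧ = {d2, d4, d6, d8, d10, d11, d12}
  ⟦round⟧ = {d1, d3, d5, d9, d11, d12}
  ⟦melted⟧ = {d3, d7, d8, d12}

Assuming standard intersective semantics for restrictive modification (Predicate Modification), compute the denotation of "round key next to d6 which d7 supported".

⟦next to d6⟧ = {x : ⟨x, d6⟩ ∈ ⟦next to⟧} = {d1, d3, d4, d6, d10, d11, d12}
⟦which d7 supported⟧ = {x : ⟨d7, x⟩ ∈ ⟦supported⟧} = {d1, d2, d3, d4, d7, d8, d9, d10, d11}
⟦key⟧ = {d2, d4, d6, d8, d10, d11, d12}
… ∩ ⟦next to d6⟧ = {d2, d4, d6, d8, d10, d11, d12} ∩ {d1, d3, d4, d6, d10, d11, d12} = {d4, d6, d10, d11, d12}
… ∩ ⟦which d7 supported⟧ = {d4, d6, d10, d11, d12} ∩ {d1, d2, d3, d4, d7, d8, d9, d10, d11} = {d4, d10, d11}
… ∩ ⟦round⟧ = {d4, d10, d11} ∩ {d1, d3, d5, d9, d11, d12} = {d11}
So ⟦round key next to d6 which d7 supported⟧ = {d11}.

{d11}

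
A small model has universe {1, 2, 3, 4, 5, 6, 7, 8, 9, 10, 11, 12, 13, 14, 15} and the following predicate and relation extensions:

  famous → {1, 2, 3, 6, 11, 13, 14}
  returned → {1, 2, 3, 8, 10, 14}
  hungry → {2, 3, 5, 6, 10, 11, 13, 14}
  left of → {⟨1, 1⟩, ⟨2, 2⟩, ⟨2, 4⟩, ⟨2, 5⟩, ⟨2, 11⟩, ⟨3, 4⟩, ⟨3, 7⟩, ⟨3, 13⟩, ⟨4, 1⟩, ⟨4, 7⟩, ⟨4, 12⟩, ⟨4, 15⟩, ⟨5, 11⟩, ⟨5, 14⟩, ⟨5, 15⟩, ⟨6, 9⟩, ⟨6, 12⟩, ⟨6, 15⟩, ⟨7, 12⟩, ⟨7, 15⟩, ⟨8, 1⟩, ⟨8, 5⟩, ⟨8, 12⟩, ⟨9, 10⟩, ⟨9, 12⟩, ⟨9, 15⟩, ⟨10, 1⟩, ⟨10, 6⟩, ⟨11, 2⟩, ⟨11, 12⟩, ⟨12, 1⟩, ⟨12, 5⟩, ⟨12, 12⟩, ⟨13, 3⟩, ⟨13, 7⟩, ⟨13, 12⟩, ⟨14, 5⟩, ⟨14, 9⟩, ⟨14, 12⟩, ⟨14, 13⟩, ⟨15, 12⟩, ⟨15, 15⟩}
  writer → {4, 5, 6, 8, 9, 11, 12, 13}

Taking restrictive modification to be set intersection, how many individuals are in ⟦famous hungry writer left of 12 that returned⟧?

⟦left of 12⟧ = {x : ⟨x, 12⟩ ∈ ⟦left of⟧} = {4, 6, 7, 8, 9, 11, 12, 13, 14, 15}
⟦that returned⟧ = ⟦returned⟧ = {1, 2, 3, 8, 10, 14}
⟦writer⟧ = {4, 5, 6, 8, 9, 11, 12, 13}
… ∩ ⟦left of 12⟧ = {4, 5, 6, 8, 9, 11, 12, 13} ∩ {4, 6, 7, 8, 9, 11, 12, 13, 14, 15} = {4, 6, 8, 9, 11, 12, 13}
… ∩ ⟦that returned⟧ = {4, 6, 8, 9, 11, 12, 13} ∩ {1, 2, 3, 8, 10, 14} = {8}
… ∩ ⟦famous⟧ = {8} ∩ {1, 2, 3, 6, 11, 13, 14} = ∅
… ∩ ⟦hungry⟧ = ∅ ∩ {2, 3, 5, 6, 10, 11, 13, 14} = ∅
⟦famous hungry writer left of 12 that returned⟧ = ∅, so the cardinality is 0.

0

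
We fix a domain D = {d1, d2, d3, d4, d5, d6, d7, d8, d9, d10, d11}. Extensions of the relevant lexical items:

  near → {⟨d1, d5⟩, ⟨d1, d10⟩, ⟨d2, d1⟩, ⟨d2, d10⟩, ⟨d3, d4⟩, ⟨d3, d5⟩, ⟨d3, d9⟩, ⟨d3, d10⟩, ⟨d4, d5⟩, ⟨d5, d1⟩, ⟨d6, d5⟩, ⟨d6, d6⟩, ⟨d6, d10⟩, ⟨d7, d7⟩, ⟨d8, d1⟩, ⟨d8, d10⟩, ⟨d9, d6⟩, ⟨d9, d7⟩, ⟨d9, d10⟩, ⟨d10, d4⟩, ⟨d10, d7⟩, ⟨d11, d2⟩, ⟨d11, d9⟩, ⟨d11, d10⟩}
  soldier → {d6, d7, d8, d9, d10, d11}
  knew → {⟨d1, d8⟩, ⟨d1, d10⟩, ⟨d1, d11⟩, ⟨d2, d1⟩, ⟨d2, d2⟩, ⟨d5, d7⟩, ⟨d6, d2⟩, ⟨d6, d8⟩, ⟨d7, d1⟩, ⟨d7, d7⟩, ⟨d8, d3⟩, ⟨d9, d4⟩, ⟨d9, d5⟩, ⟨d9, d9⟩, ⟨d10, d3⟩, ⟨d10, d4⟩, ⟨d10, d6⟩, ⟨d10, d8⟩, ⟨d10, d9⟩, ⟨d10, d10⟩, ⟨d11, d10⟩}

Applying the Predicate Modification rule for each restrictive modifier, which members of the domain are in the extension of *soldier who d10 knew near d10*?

⟦who d10 knew⟧ = {x : ⟨d10, x⟩ ∈ ⟦knew⟧} = {d3, d4, d6, d8, d9, d10}
⟦near d10⟧ = {x : ⟨x, d10⟩ ∈ ⟦near⟧} = {d1, d2, d3, d6, d8, d9, d11}
⟦soldier⟧ = {d6, d7, d8, d9, d10, d11}
… ∩ ⟦who d10 knew⟧ = {d6, d7, d8, d9, d10, d11} ∩ {d3, d4, d6, d8, d9, d10} = {d6, d8, d9, d10}
… ∩ ⟦near d10⟧ = {d6, d8, d9, d10} ∩ {d1, d2, d3, d6, d8, d9, d11} = {d6, d8, d9}
So ⟦soldier who d10 knew near d10⟧ = {d6, d8, d9}.

{d6, d8, d9}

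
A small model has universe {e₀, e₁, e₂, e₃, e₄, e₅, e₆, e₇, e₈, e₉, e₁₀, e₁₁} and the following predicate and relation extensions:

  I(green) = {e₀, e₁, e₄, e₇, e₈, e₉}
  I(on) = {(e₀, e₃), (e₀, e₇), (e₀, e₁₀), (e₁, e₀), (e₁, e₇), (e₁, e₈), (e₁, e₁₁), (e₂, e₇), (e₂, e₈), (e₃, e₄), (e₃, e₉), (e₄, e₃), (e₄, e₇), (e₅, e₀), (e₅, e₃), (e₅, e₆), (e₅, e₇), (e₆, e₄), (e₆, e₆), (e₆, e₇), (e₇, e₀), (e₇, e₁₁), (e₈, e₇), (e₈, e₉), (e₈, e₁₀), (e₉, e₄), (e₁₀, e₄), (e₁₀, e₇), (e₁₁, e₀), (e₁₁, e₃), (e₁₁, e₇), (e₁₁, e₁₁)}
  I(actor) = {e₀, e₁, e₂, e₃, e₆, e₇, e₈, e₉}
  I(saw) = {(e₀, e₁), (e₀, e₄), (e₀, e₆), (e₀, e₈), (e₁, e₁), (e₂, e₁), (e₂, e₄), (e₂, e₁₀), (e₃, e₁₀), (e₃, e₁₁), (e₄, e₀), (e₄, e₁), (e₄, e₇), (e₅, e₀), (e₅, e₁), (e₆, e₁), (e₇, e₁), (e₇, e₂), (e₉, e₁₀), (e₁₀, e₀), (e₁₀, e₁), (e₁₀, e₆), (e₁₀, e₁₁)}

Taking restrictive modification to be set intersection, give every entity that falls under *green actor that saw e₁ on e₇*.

⟦that saw e₁⟧ = {x : ⟨x, e₁⟩ ∈ ⟦saw⟧} = {e₀, e₁, e₂, e₄, e₅, e₆, e₇, e₁₀}
⟦on e₇⟧ = {x : ⟨x, e₇⟩ ∈ ⟦on⟧} = {e₀, e₁, e₂, e₄, e₅, e₆, e₈, e₁₀, e₁₁}
⟦actor⟧ = {e₀, e₁, e₂, e₃, e₆, e₇, e₈, e₉}
… ∩ ⟦that saw e₁⟧ = {e₀, e₁, e₂, e₃, e₆, e₇, e₈, e₉} ∩ {e₀, e₁, e₂, e₄, e₅, e₆, e₇, e₁₀} = {e₀, e₁, e₂, e₆, e₇}
… ∩ ⟦on e₇⟧ = {e₀, e₁, e₂, e₆, e₇} ∩ {e₀, e₁, e₂, e₄, e₅, e₆, e₈, e₁₀, e₁₁} = {e₀, e₁, e₂, e₆}
… ∩ ⟦green⟧ = {e₀, e₁, e₂, e₆} ∩ {e₀, e₁, e₄, e₇, e₈, e₉} = {e₀, e₁}
So ⟦green actor that saw e₁ on e₇⟧ = {e₀, e₁}.

{e₀, e₁}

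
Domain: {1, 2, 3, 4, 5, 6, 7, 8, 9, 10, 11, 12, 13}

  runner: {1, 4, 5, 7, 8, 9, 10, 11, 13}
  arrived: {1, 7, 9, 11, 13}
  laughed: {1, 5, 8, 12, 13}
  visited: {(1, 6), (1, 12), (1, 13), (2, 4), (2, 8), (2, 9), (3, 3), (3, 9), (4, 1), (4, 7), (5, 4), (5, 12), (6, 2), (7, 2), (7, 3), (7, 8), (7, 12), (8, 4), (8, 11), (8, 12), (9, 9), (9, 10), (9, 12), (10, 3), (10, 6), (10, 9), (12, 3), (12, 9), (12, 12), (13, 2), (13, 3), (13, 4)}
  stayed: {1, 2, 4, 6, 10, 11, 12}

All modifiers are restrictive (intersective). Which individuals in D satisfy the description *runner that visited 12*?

⟦that visited 12⟧ = {x : ⟨x, 12⟩ ∈ ⟦visited⟧} = {1, 5, 7, 8, 9, 12}
⟦runner⟧ = {1, 4, 5, 7, 8, 9, 10, 11, 13}
… ∩ ⟦that visited 12⟧ = {1, 4, 5, 7, 8, 9, 10, 11, 13} ∩ {1, 5, 7, 8, 9, 12} = {1, 5, 7, 8, 9}
So ⟦runner that visited 12⟧ = {1, 5, 7, 8, 9}.

{1, 5, 7, 8, 9}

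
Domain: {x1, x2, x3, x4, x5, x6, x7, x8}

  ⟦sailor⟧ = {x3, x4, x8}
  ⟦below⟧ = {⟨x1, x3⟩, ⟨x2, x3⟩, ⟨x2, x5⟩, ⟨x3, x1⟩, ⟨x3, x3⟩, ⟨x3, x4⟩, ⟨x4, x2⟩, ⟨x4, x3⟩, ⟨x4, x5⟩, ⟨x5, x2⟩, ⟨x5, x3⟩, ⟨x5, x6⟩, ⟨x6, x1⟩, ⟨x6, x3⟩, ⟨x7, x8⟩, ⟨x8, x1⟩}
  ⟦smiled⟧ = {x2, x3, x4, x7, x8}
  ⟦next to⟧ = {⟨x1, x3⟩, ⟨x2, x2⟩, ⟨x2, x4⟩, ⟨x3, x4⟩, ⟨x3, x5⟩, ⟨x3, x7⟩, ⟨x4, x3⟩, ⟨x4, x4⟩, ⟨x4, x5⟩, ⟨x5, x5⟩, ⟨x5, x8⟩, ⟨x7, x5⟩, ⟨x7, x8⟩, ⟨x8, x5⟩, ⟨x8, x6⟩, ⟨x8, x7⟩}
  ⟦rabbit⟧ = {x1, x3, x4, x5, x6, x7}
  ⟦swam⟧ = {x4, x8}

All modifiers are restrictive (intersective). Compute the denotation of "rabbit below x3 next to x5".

{x3, x4, x5}

⟦below x3⟧ = {x : ⟨x, x3⟩ ∈ ⟦below⟧} = {x1, x2, x3, x4, x5, x6}
⟦next to x5⟧ = {x : ⟨x, x5⟩ ∈ ⟦next to⟧} = {x3, x4, x5, x7, x8}
⟦rabbit⟧ = {x1, x3, x4, x5, x6, x7}
… ∩ ⟦below x3⟧ = {x1, x3, x4, x5, x6, x7} ∩ {x1, x2, x3, x4, x5, x6} = {x1, x3, x4, x5, x6}
… ∩ ⟦next to x5⟧ = {x1, x3, x4, x5, x6} ∩ {x3, x4, x5, x7, x8} = {x3, x4, x5}
So ⟦rabbit below x3 next to x5⟧ = {x3, x4, x5}.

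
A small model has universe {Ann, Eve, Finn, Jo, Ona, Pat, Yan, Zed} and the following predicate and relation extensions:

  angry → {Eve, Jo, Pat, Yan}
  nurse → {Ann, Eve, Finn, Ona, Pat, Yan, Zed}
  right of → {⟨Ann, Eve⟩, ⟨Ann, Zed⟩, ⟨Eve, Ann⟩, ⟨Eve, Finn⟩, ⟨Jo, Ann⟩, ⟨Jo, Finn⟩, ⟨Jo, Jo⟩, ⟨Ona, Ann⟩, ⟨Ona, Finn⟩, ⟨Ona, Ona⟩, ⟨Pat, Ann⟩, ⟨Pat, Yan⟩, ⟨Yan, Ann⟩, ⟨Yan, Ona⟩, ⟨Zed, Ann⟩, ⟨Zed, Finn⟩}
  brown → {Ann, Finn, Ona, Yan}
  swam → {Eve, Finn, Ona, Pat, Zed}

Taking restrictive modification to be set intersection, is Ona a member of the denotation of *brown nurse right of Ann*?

yes

⟦right of Ann⟧ = {x : ⟨x, Ann⟩ ∈ ⟦right of⟧} = {Eve, Jo, Ona, Pat, Yan, Zed}
⟦nurse⟧ = {Ann, Eve, Finn, Ona, Pat, Yan, Zed}
… ∩ ⟦right of Ann⟧ = {Ann, Eve, Finn, Ona, Pat, Yan, Zed} ∩ {Eve, Jo, Ona, Pat, Yan, Zed} = {Eve, Ona, Pat, Yan, Zed}
… ∩ ⟦brown⟧ = {Eve, Ona, Pat, Yan, Zed} ∩ {Ann, Finn, Ona, Yan} = {Ona, Yan}
⟦brown nurse right of Ann⟧ = {Ona, Yan}; Ona ∈ this set.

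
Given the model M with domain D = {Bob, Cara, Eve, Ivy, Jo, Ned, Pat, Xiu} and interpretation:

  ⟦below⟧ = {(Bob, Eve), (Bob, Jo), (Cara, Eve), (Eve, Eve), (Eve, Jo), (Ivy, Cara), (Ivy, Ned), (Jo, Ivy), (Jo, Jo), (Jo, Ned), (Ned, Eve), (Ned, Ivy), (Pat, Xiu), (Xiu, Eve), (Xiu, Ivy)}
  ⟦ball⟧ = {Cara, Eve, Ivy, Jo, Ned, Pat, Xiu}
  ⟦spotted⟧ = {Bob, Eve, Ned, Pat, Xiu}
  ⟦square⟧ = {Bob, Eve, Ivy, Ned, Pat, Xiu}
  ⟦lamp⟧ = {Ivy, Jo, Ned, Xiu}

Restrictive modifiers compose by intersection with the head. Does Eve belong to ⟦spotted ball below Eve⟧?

⟦below Eve⟧ = {x : ⟨x, Eve⟩ ∈ ⟦below⟧} = {Bob, Cara, Eve, Ned, Xiu}
⟦ball⟧ = {Cara, Eve, Ivy, Jo, Ned, Pat, Xiu}
… ∩ ⟦below Eve⟧ = {Cara, Eve, Ivy, Jo, Ned, Pat, Xiu} ∩ {Bob, Cara, Eve, Ned, Xiu} = {Cara, Eve, Ned, Xiu}
… ∩ ⟦spotted⟧ = {Cara, Eve, Ned, Xiu} ∩ {Bob, Eve, Ned, Pat, Xiu} = {Eve, Ned, Xiu}
⟦spotted ball below Eve⟧ = {Eve, Ned, Xiu}; Eve ∈ this set.

yes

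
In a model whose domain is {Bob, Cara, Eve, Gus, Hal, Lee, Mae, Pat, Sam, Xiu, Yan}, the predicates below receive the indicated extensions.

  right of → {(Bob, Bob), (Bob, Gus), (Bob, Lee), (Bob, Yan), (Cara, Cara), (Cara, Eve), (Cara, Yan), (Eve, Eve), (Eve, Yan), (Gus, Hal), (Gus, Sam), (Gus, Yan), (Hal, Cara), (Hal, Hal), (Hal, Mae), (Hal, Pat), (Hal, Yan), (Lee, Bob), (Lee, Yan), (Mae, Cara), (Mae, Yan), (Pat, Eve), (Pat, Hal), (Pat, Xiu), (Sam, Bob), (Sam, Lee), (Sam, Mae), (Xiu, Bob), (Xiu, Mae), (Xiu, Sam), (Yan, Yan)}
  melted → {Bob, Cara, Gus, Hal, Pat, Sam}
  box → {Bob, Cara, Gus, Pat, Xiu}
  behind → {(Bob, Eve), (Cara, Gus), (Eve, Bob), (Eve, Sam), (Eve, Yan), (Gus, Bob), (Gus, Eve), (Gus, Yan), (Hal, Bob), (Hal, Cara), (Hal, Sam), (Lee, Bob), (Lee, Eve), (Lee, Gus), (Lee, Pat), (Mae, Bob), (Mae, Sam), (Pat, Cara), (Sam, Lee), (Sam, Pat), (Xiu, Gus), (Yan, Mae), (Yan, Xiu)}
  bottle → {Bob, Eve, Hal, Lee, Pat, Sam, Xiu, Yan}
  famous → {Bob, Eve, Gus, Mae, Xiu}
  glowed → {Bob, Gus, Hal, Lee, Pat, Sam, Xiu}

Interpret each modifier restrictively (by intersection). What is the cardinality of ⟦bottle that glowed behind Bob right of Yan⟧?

⟦that glowed⟧ = ⟦glowed⟧ = {Bob, Gus, Hal, Lee, Pat, Sam, Xiu}
⟦behind Bob⟧ = {x : ⟨x, Bob⟩ ∈ ⟦behind⟧} = {Eve, Gus, Hal, Lee, Mae}
⟦right of Yan⟧ = {x : ⟨x, Yan⟩ ∈ ⟦right of⟧} = {Bob, Cara, Eve, Gus, Hal, Lee, Mae, Yan}
⟦bottle⟧ = {Bob, Eve, Hal, Lee, Pat, Sam, Xiu, Yan}
… ∩ ⟦that glowed⟧ = {Bob, Eve, Hal, Lee, Pat, Sam, Xiu, Yan} ∩ {Bob, Gus, Hal, Lee, Pat, Sam, Xiu} = {Bob, Hal, Lee, Pat, Sam, Xiu}
… ∩ ⟦behind Bob⟧ = {Bob, Hal, Lee, Pat, Sam, Xiu} ∩ {Eve, Gus, Hal, Lee, Mae} = {Hal, Lee}
… ∩ ⟦right of Yan⟧ = {Hal, Lee} ∩ {Bob, Cara, Eve, Gus, Hal, Lee, Mae, Yan} = {Hal, Lee}
⟦bottle that glowed behind Bob right of Yan⟧ = {Hal, Lee}, so the cardinality is 2.

2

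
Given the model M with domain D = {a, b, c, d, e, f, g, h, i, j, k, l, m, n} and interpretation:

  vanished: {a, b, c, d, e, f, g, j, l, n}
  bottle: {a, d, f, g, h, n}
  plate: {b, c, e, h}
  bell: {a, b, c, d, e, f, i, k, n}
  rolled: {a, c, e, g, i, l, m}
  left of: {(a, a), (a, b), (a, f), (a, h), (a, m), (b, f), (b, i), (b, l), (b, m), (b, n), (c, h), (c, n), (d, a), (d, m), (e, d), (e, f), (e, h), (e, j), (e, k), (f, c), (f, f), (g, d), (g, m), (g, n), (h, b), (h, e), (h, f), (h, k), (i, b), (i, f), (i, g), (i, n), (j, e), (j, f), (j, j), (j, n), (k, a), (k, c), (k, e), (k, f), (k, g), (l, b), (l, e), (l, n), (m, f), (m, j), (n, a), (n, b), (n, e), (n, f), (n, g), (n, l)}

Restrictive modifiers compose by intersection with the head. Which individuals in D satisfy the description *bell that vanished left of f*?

⟦that vanished⟧ = ⟦vanished⟧ = {a, b, c, d, e, f, g, j, l, n}
⟦left of f⟧ = {x : ⟨x, f⟩ ∈ ⟦left of⟧} = {a, b, e, f, h, i, j, k, m, n}
⟦bell⟧ = {a, b, c, d, e, f, i, k, n}
… ∩ ⟦that vanished⟧ = {a, b, c, d, e, f, i, k, n} ∩ {a, b, c, d, e, f, g, j, l, n} = {a, b, c, d, e, f, n}
… ∩ ⟦left of f⟧ = {a, b, c, d, e, f, n} ∩ {a, b, e, f, h, i, j, k, m, n} = {a, b, e, f, n}
So ⟦bell that vanished left of f⟧ = {a, b, e, f, n}.

{a, b, e, f, n}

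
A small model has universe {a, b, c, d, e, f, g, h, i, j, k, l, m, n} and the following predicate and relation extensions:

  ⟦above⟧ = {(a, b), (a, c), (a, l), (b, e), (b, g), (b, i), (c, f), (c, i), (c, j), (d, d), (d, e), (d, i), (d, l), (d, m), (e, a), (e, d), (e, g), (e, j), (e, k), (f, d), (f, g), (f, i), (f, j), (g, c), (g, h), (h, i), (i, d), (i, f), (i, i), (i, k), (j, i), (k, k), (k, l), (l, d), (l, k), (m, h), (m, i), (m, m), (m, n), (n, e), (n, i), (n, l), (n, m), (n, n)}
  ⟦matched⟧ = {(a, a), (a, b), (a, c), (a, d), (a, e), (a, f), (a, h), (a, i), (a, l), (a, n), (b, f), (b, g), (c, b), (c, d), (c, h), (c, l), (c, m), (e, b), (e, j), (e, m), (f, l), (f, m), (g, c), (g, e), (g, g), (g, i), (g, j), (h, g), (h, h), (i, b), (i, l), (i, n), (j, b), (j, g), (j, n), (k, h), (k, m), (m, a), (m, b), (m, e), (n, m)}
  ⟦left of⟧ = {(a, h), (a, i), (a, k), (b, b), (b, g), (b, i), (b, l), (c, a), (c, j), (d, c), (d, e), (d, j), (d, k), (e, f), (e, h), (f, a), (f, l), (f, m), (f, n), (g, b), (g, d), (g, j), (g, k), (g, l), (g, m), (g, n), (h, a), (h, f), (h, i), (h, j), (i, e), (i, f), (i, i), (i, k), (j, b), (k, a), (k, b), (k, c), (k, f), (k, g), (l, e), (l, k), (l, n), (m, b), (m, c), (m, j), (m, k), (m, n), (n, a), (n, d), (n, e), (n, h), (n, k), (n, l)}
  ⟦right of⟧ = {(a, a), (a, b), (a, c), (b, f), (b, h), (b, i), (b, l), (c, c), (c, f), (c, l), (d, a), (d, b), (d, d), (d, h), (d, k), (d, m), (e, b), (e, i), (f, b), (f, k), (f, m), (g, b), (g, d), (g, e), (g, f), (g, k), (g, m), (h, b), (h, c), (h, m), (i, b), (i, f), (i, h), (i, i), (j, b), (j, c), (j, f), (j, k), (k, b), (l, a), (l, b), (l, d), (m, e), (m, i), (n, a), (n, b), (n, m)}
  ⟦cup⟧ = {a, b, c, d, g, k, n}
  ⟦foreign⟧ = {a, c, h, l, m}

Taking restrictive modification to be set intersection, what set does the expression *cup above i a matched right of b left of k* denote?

⟦above i⟧ = {x : ⟨x, i⟩ ∈ ⟦above⟧} = {b, c, d, f, h, i, j, m, n}
⟦a matched⟧ = {x : ⟨a, x⟩ ∈ ⟦matched⟧} = {a, b, c, d, e, f, h, i, l, n}
⟦right of b⟧ = {x : ⟨x, b⟩ ∈ ⟦right of⟧} = {a, d, e, f, g, h, i, j, k, l, n}
⟦left of k⟧ = {x : ⟨x, k⟩ ∈ ⟦left of⟧} = {a, d, g, i, l, m, n}
⟦cup⟧ = {a, b, c, d, g, k, n}
… ∩ ⟦above i⟧ = {a, b, c, d, g, k, n} ∩ {b, c, d, f, h, i, j, m, n} = {b, c, d, n}
… ∩ ⟦a matched⟧ = {b, c, d, n} ∩ {a, b, c, d, e, f, h, i, l, n} = {b, c, d, n}
… ∩ ⟦right of b⟧ = {b, c, d, n} ∩ {a, d, e, f, g, h, i, j, k, l, n} = {d, n}
… ∩ ⟦left of k⟧ = {d, n} ∩ {a, d, g, i, l, m, n} = {d, n}
So ⟦cup above i a matched right of b left of k⟧ = {d, n}.

{d, n}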